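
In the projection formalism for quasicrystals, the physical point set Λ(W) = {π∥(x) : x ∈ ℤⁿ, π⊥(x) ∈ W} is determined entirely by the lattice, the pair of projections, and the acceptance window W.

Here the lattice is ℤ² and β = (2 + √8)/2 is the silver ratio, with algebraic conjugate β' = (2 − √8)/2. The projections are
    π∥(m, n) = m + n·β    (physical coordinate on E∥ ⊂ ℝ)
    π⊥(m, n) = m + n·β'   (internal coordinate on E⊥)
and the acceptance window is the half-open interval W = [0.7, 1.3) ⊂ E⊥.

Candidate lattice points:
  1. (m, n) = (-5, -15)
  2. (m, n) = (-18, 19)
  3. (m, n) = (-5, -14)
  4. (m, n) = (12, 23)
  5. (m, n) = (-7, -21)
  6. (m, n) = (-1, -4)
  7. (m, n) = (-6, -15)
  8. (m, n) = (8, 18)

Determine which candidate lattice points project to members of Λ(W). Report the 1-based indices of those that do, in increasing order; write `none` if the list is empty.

Compute β' = (2−√8)/2 = -0.41421, so π⊥(m,n) = m -0.41421·n.
#1 (-5,-15): internal coord -5 + (-15)·β' = +1.21320; +1.21320 ∈ [0.7, 1.3) → IN Λ
#2 (-18,19): internal coord -18 + (19)·β' = -25.87006; -25.87006 ∉ [0.7, 1.3) → out
#3 (-5,-14): internal coord -5 + (-14)·β' = +0.79899; +0.79899 ∈ [0.7, 1.3) → IN Λ
#4 (12,23): internal coord 12 + (23)·β' = +2.47309; +2.47309 ∉ [0.7, 1.3) → out
#5 (-7,-21): internal coord -7 + (-21)·β' = +1.69848; +1.69848 ∉ [0.7, 1.3) → out
#6 (-1,-4): internal coord -1 + (-4)·β' = +0.65685; +0.65685 ∉ [0.7, 1.3) → out
#7 (-6,-15): internal coord -6 + (-15)·β' = +0.21320; +0.21320 ∉ [0.7, 1.3) → out
#8 (8,18): internal coord 8 + (18)·β' = +0.54416; +0.54416 ∉ [0.7, 1.3) → out

1, 3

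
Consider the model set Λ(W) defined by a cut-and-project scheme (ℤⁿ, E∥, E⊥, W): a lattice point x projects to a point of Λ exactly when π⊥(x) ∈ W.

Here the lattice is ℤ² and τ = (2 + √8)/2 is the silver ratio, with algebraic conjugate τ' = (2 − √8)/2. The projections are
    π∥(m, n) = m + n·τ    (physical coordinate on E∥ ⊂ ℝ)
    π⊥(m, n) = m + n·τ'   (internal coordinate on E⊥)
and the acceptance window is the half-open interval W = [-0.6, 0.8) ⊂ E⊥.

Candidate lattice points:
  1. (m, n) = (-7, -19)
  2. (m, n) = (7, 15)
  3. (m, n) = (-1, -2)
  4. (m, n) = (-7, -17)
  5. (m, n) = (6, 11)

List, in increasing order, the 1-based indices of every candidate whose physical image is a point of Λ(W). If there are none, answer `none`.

2, 3, 4

Numerically τ ≈ 2.414214 and τ' = −1/τ ≈ -0.414214.
#1 (-7,-19): internal coord -7 + (-19)·τ' = +0.870058; +0.870058 ∉ [-0.6, 0.8) → out
#2 (7,15): internal coord 7 + (15)·τ' = +0.786797; +0.786797 ∈ [-0.6, 0.8) → IN Λ
#3 (-1,-2): internal coord -1 + (-2)·τ' = -0.171573; -0.171573 ∈ [-0.6, 0.8) → IN Λ
#4 (-7,-17): internal coord -7 + (-17)·τ' = +0.041631; +0.041631 ∈ [-0.6, 0.8) → IN Λ
#5 (6,11): internal coord 6 + (11)·τ' = +1.443651; +1.443651 ∉ [-0.6, 0.8) → out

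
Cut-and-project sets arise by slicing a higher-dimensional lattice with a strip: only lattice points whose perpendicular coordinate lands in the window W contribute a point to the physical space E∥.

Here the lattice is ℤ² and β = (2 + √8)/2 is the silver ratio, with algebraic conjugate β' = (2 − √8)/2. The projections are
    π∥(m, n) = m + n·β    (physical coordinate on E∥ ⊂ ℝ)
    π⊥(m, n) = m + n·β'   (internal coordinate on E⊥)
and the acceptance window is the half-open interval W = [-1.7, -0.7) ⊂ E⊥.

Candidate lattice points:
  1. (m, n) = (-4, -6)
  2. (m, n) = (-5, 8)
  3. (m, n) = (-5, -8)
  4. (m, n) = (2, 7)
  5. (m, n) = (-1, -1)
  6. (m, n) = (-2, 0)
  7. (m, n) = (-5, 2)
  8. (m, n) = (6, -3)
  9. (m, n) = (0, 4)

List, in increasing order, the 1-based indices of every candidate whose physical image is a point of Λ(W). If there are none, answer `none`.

Compute β' = (2−√8)/2 = -0.414214, so π⊥(m,n) = m -0.414214·n.
candidate 1: (m,n)=(-4,-6) → π∥ = -4-6·β ≈ -18.485281, π⊥ = -4-6·β' ≈ -1.514719 ∈ [-1.7, -0.7) ⇒ IN Λ
candidate 2: (m,n)=(-5,8) → π∥ = -5+8·β ≈ 14.313708, π⊥ = -5+8·β' ≈ -8.313708 ∉ [-1.7, -0.7) ⇒ out
candidate 3: (m,n)=(-5,-8) → π∥ = -5-8·β ≈ -24.313708, π⊥ = -5-8·β' ≈ -1.686292 ∈ [-1.7, -0.7) ⇒ IN Λ
candidate 4: (m,n)=(2,7) → π∥ = 2+7·β ≈ 18.899495, π⊥ = 2+7·β' ≈ -0.899495 ∈ [-1.7, -0.7) ⇒ IN Λ
candidate 5: (m,n)=(-1,-1) → π∥ = -1-1·β ≈ -3.414214, π⊥ = -1-1·β' ≈ -0.585786 ∉ [-1.7, -0.7) ⇒ out
candidate 6: (m,n)=(-2,0) → π∥ = -2+0·β ≈ -2.000000, π⊥ = -2+0·β' ≈ -2.000000 ∉ [-1.7, -0.7) ⇒ out
candidate 7: (m,n)=(-5,2) → π∥ = -5+2·β ≈ -0.171573, π⊥ = -5+2·β' ≈ -5.828427 ∉ [-1.7, -0.7) ⇒ out
candidate 8: (m,n)=(6,-3) → π∥ = 6-3·β ≈ -1.242641, π⊥ = 6-3·β' ≈ 7.242641 ∉ [-1.7, -0.7) ⇒ out
candidate 9: (m,n)=(0,4) → π∥ = 0+4·β ≈ 9.656854, π⊥ = 0+4·β' ≈ -1.656854 ∈ [-1.7, -0.7) ⇒ IN Λ

1, 3, 4, 9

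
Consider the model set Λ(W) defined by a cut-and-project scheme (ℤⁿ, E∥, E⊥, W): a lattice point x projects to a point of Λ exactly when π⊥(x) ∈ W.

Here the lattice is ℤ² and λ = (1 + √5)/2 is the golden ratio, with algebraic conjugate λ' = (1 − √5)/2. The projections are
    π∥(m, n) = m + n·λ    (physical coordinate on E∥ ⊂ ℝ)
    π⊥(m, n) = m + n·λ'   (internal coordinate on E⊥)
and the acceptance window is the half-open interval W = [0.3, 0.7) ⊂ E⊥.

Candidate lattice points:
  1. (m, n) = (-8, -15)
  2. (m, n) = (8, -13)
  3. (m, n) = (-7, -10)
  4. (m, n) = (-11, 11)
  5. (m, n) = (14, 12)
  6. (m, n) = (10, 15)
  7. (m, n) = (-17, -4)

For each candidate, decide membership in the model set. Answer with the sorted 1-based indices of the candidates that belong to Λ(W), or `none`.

Numerically λ ≈ 1.6180 and λ' = −1/λ ≈ -0.6180.
[1] lift (-8,-15): star map gives 1.2705; window check 0.3 ≤ 1.2705 < 0.7 is false → out
[2] lift (8,-13): star map gives 16.0344; window check 0.3 ≤ 16.0344 < 0.7 is false → out
[3] lift (-7,-10): star map gives -0.8197; window check 0.3 ≤ -0.8197 < 0.7 is false → out
[4] lift (-11,11): star map gives -17.7984; window check 0.3 ≤ -17.7984 < 0.7 is false → out
[5] lift (14,12): star map gives 6.5836; window check 0.3 ≤ 6.5836 < 0.7 is false → out
[6] lift (10,15): star map gives 0.7295; window check 0.3 ≤ 0.7295 < 0.7 is false → out
[7] lift (-17,-4): star map gives -14.5279; window check 0.3 ≤ -14.5279 < 0.7 is false → out

none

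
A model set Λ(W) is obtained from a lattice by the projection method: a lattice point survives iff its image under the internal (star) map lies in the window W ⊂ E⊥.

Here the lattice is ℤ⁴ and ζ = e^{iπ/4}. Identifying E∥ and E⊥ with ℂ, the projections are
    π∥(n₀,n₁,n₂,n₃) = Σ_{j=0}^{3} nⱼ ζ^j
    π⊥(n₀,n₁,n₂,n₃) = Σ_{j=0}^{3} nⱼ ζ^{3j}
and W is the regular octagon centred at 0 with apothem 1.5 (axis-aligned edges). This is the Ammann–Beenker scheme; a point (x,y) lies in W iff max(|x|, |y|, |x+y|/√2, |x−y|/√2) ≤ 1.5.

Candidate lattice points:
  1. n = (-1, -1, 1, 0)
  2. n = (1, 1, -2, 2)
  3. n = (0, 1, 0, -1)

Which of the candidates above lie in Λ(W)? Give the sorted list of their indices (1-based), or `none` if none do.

3

π⊥(n) = n₀ + n₁ζ³ + n₂ζ⁶ + n₃ζ⁹ where ζ = e^{iπ/4}.
#1 (-1, -1, 1, 0): internal (-0.292893, -1.707107); octagon support 1.707107 vs apothem 1.5 → ∉ W
#2 (1, 1, -2, 2): internal (1.707107, 4.121320); octagon support 4.121320 vs apothem 1.5 → ∉ W
#3 (0, 1, 0, -1): internal (-1.414214, 0.000000); octagon support 1.414214 vs apothem 1.5 → ∈ W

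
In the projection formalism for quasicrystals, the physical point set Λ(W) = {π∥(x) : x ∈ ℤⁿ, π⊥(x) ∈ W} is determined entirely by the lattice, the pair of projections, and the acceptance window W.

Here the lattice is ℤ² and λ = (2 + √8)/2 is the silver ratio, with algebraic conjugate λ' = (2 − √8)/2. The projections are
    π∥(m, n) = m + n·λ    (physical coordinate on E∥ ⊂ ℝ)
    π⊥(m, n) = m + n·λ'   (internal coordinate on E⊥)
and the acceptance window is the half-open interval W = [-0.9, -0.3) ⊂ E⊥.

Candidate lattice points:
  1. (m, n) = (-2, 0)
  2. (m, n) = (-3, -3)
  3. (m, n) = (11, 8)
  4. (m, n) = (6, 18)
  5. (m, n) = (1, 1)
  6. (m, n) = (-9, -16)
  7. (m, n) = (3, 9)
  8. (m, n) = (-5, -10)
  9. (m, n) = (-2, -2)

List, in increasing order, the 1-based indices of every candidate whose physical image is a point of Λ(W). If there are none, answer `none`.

Compute λ' = (2−√8)/2 = -0.41421, so π⊥(m,n) = m -0.41421·n.
[1] lift (-2,0): star map gives -2.00000; window check -0.9 ≤ -2.00000 < -0.3 is false → out
[2] lift (-3,-3): star map gives -1.75736; window check -0.9 ≤ -1.75736 < -0.3 is false → out
[3] lift (11,8): star map gives 7.68629; window check -0.9 ≤ 7.68629 < -0.3 is false → out
[4] lift (6,18): star map gives -1.45584; window check -0.9 ≤ -1.45584 < -0.3 is false → out
[5] lift (1,1): star map gives 0.58579; window check -0.9 ≤ 0.58579 < -0.3 is false → out
[6] lift (-9,-16): star map gives -2.37258; window check -0.9 ≤ -2.37258 < -0.3 is false → out
[7] lift (3,9): star map gives -0.72792; window check -0.9 ≤ -0.72792 < -0.3 is true → IN Λ
[8] lift (-5,-10): star map gives -0.85786; window check -0.9 ≤ -0.85786 < -0.3 is true → IN Λ
[9] lift (-2,-2): star map gives -1.17157; window check -0.9 ≤ -1.17157 < -0.3 is false → out

7, 8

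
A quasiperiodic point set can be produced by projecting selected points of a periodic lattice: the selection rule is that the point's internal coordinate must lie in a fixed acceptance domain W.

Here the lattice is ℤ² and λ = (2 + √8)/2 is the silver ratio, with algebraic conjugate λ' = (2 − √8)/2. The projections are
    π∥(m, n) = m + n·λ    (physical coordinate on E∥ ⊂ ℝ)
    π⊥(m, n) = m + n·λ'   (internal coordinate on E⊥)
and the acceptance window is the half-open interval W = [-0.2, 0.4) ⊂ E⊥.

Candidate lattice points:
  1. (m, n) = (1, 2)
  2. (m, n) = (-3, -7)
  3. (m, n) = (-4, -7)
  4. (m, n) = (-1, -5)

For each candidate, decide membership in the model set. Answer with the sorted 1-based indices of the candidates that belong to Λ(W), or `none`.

Compute λ' = (2−√8)/2 = -0.414214, so π⊥(m,n) = m -0.414214·n.
[1] lift (1,2): star map gives 0.171573; window check -0.2 ≤ 0.171573 < 0.4 is true → IN Λ
[2] lift (-3,-7): star map gives -0.100505; window check -0.2 ≤ -0.100505 < 0.4 is true → IN Λ
[3] lift (-4,-7): star map gives -1.100505; window check -0.2 ≤ -1.100505 < 0.4 is false → out
[4] lift (-1,-5): star map gives 1.071068; window check -0.2 ≤ 1.071068 < 0.4 is false → out

1, 2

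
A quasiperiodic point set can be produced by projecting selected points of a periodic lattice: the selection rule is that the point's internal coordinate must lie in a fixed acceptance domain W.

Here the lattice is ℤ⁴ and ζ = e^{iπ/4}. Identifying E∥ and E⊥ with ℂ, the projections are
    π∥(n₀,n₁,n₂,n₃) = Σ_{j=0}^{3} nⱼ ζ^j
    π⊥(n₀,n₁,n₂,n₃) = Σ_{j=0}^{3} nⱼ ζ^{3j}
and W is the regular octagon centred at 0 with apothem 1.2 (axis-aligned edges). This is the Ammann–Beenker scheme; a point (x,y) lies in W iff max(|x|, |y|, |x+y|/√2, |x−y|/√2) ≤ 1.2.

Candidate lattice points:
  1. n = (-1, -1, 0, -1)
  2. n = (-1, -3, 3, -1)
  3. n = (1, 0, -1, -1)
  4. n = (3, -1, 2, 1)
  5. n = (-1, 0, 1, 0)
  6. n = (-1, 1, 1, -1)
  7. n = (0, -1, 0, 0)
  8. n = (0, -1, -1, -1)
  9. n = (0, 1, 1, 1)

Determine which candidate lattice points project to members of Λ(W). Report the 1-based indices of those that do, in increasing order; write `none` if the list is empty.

3, 7, 8, 9

Internal map: ζ^{3j} for j=0..3 gives (1,0), (−√2/2,√2/2), (0,−1), (√2/2,√2/2).
candidate 1: n = (-1, -1, 0, -1) → π⊥ ≈ (-1.000000, -1.414214); max(|x|,|y|,|x±y|/√2) = 1.707107 > 1.2 ⇒ ∉ W
candidate 2: n = (-1, -3, 3, -1) → π⊥ ≈ (+0.414214, -5.828427); max(|x|,|y|,|x±y|/√2) = 5.828427 > 1.2 ⇒ ∉ W
candidate 3: n = (1, 0, -1, -1) → π⊥ ≈ (+0.292893, +0.292893); max(|x|,|y|,|x±y|/√2) = 0.414214 ≤ 1.2 ⇒ ∈ W
candidate 4: n = (3, -1, 2, 1) → π⊥ ≈ (+4.414214, -2.000000); max(|x|,|y|,|x±y|/√2) = 4.535534 > 1.2 ⇒ ∉ W
candidate 5: n = (-1, 0, 1, 0) → π⊥ ≈ (-1.000000, -1.000000); max(|x|,|y|,|x±y|/√2) = 1.414214 > 1.2 ⇒ ∉ W
candidate 6: n = (-1, 1, 1, -1) → π⊥ ≈ (-2.414214, -1.000000); max(|x|,|y|,|x±y|/√2) = 2.414214 > 1.2 ⇒ ∉ W
candidate 7: n = (0, -1, 0, 0) → π⊥ ≈ (+0.707107, -0.707107); max(|x|,|y|,|x±y|/√2) = 1.000000 ≤ 1.2 ⇒ ∈ W
candidate 8: n = (0, -1, -1, -1) → π⊥ ≈ (+0.000000, -0.414214); max(|x|,|y|,|x±y|/√2) = 0.414214 ≤ 1.2 ⇒ ∈ W
candidate 9: n = (0, 1, 1, 1) → π⊥ ≈ (+0.000000, +0.414214); max(|x|,|y|,|x±y|/√2) = 0.414214 ≤ 1.2 ⇒ ∈ W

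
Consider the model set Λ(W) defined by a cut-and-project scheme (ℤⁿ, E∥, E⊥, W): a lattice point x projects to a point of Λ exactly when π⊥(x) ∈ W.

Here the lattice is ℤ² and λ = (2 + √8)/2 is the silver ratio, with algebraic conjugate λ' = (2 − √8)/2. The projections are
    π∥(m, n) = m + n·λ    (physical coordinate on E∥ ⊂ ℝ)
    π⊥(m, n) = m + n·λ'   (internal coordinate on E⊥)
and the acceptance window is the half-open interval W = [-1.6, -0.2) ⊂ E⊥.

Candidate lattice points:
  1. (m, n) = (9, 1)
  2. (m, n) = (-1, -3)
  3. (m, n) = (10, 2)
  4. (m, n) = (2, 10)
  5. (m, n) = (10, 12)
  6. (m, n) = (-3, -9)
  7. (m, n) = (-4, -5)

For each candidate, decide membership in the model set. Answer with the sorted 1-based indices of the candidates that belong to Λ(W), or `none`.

none

Numerically λ ≈ 2.41421 and λ' = −1/λ ≈ -0.41421.
candidate 1: (m,n)=(9,1) → π∥ = 9+1·λ ≈ 11.41421, π⊥ = 9+1·λ' ≈ 8.58579 ∉ [-1.6, -0.2) ⇒ out
candidate 2: (m,n)=(-1,-3) → π∥ = -1-3·λ ≈ -8.24264, π⊥ = -1-3·λ' ≈ 0.24264 ∉ [-1.6, -0.2) ⇒ out
candidate 3: (m,n)=(10,2) → π∥ = 10+2·λ ≈ 14.82843, π⊥ = 10+2·λ' ≈ 9.17157 ∉ [-1.6, -0.2) ⇒ out
candidate 4: (m,n)=(2,10) → π∥ = 2+10·λ ≈ 26.14214, π⊥ = 2+10·λ' ≈ -2.14214 ∉ [-1.6, -0.2) ⇒ out
candidate 5: (m,n)=(10,12) → π∥ = 10+12·λ ≈ 38.97056, π⊥ = 10+12·λ' ≈ 5.02944 ∉ [-1.6, -0.2) ⇒ out
candidate 6: (m,n)=(-3,-9) → π∥ = -3-9·λ ≈ -24.72792, π⊥ = -3-9·λ' ≈ 0.72792 ∉ [-1.6, -0.2) ⇒ out
candidate 7: (m,n)=(-4,-5) → π∥ = -4-5·λ ≈ -16.07107, π⊥ = -4-5·λ' ≈ -1.92893 ∉ [-1.6, -0.2) ⇒ out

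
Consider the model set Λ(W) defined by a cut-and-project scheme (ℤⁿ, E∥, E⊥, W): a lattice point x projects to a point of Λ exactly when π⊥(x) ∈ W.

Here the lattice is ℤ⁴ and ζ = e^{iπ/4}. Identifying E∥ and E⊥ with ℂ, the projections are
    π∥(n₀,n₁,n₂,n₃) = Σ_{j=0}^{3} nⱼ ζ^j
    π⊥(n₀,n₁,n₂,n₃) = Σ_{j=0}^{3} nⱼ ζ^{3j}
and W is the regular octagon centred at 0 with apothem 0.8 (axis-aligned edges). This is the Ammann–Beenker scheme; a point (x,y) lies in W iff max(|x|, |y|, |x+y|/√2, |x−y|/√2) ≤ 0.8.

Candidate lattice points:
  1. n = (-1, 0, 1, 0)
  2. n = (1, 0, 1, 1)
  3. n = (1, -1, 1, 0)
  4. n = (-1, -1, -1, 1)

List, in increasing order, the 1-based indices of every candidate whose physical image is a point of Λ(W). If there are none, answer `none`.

Internal map: ζ^{3j} for j=0..3 gives (1,0), (−√2/2,√2/2), (0,−1), (√2/2,√2/2).
candidate 1: n = (-1, 0, 1, 0) → π⊥ ≈ (-1.000000, -1.000000); max(|x|,|y|,|x±y|/√2) = 1.414214 > 0.8 ⇒ ∉ W
candidate 2: n = (1, 0, 1, 1) → π⊥ ≈ (+1.707107, -0.292893); max(|x|,|y|,|x±y|/√2) = 1.707107 > 0.8 ⇒ ∉ W
candidate 3: n = (1, -1, 1, 0) → π⊥ ≈ (+1.707107, -1.707107); max(|x|,|y|,|x±y|/√2) = 2.414214 > 0.8 ⇒ ∉ W
candidate 4: n = (-1, -1, -1, 1) → π⊥ ≈ (+0.414214, +1.000000); max(|x|,|y|,|x±y|/√2) = 1.000000 > 0.8 ⇒ ∉ W

none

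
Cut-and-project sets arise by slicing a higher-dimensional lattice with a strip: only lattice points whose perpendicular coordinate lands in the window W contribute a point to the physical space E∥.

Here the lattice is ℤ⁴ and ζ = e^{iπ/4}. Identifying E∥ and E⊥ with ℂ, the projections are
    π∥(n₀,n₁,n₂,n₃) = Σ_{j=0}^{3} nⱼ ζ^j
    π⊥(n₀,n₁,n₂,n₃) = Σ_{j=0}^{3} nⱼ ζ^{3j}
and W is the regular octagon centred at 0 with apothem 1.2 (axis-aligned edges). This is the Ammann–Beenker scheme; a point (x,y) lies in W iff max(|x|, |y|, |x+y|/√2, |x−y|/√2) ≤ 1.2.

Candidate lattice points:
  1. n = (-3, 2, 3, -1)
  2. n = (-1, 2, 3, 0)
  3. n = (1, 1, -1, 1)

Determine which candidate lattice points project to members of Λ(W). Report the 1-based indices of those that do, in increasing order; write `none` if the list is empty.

none

π⊥(n) = n₀ + n₁ζ³ + n₂ζ⁶ + n₃ζ⁹ where ζ = e^{iπ/4}.
#1 (-3, 2, 3, -1): internal (-5.121320, -2.292893); octagon support 5.242641 vs apothem 1.2 → ∉ W
#2 (-1, 2, 3, 0): internal (-2.414214, -1.585786); octagon support 2.828427 vs apothem 1.2 → ∉ W
#3 (1, 1, -1, 1): internal (1.000000, 2.414214); octagon support 2.414214 vs apothem 1.2 → ∉ W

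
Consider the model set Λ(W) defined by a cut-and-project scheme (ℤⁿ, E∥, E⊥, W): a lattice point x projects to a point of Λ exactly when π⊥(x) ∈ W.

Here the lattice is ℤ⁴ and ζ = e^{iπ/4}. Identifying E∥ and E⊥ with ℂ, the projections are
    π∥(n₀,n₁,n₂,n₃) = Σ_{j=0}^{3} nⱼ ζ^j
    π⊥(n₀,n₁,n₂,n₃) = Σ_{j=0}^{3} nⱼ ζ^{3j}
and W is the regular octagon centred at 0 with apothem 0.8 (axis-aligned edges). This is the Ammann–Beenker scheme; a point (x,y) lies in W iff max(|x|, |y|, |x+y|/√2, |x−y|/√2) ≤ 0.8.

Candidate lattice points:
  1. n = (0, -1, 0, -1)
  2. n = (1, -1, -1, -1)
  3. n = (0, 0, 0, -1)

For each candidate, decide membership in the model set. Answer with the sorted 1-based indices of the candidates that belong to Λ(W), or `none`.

none

With ζ = e^{iπ/4} the internal vectors are ζ^0,ζ^3,ζ^6,ζ^9.
candidate 1: n = (0, -1, 0, -1) → π⊥ ≈ (+0.00000, -1.41421); max(|x|,|y|,|x±y|/√2) = 1.41421 > 0.8 ⇒ ∉ W
candidate 2: n = (1, -1, -1, -1) → π⊥ ≈ (+1.00000, -0.41421); max(|x|,|y|,|x±y|/√2) = 1.00000 > 0.8 ⇒ ∉ W
candidate 3: n = (0, 0, 0, -1) → π⊥ ≈ (-0.70711, -0.70711); max(|x|,|y|,|x±y|/√2) = 1.00000 > 0.8 ⇒ ∉ W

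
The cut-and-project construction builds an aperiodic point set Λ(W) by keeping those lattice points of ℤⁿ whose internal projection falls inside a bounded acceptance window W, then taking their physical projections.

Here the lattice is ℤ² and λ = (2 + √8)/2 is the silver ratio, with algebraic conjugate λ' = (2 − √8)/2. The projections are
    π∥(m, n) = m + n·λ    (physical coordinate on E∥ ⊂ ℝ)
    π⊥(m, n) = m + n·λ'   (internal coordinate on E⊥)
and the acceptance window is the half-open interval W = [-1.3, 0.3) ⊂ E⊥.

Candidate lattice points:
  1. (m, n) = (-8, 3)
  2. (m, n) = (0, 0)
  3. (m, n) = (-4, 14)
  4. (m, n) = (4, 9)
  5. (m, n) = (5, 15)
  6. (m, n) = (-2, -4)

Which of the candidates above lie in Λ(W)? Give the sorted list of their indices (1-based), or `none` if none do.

Compute λ' = (2−√8)/2 = -0.414214, so π⊥(m,n) = m -0.414214·n.
candidate 1: (m,n)=(-8,3) → π∥ = -8+3·λ ≈ -0.757359, π⊥ = -8+3·λ' ≈ -9.242641 ∉ [-1.3, 0.3) ⇒ out
candidate 2: (m,n)=(0,0) → π∥ = 0+0·λ ≈ 0.000000, π⊥ = 0+0·λ' ≈ 0.000000 ∈ [-1.3, 0.3) ⇒ IN Λ
candidate 3: (m,n)=(-4,14) → π∥ = -4+14·λ ≈ 29.798990, π⊥ = -4+14·λ' ≈ -9.798990 ∉ [-1.3, 0.3) ⇒ out
candidate 4: (m,n)=(4,9) → π∥ = 4+9·λ ≈ 25.727922, π⊥ = 4+9·λ' ≈ 0.272078 ∈ [-1.3, 0.3) ⇒ IN Λ
candidate 5: (m,n)=(5,15) → π∥ = 5+15·λ ≈ 41.213203, π⊥ = 5+15·λ' ≈ -1.213203 ∈ [-1.3, 0.3) ⇒ IN Λ
candidate 6: (m,n)=(-2,-4) → π∥ = -2-4·λ ≈ -11.656854, π⊥ = -2-4·λ' ≈ -0.343146 ∈ [-1.3, 0.3) ⇒ IN Λ

2, 4, 5, 6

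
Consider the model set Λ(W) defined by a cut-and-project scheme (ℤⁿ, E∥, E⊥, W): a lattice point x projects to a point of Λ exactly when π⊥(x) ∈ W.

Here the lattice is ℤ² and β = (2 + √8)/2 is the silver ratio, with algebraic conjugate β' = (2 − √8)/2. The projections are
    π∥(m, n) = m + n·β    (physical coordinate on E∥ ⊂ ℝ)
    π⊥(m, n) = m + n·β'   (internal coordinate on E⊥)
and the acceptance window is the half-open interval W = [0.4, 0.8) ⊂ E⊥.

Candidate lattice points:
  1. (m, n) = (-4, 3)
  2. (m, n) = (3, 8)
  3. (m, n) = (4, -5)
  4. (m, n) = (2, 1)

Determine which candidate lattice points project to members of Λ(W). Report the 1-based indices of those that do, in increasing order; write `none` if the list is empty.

Compute β' = (2−√8)/2 = -0.414214, so π⊥(m,n) = m -0.414214·n.
candidate 1: (m,n)=(-4,3) → π∥ = -4+3·β ≈ 3.242641, π⊥ = -4+3·β' ≈ -5.242641 ∉ [0.4, 0.8) ⇒ out
candidate 2: (m,n)=(3,8) → π∥ = 3+8·β ≈ 22.313708, π⊥ = 3+8·β' ≈ -0.313708 ∉ [0.4, 0.8) ⇒ out
candidate 3: (m,n)=(4,-5) → π∥ = 4-5·β ≈ -8.071068, π⊥ = 4-5·β' ≈ 6.071068 ∉ [0.4, 0.8) ⇒ out
candidate 4: (m,n)=(2,1) → π∥ = 2+1·β ≈ 4.414214, π⊥ = 2+1·β' ≈ 1.585786 ∉ [0.4, 0.8) ⇒ out

none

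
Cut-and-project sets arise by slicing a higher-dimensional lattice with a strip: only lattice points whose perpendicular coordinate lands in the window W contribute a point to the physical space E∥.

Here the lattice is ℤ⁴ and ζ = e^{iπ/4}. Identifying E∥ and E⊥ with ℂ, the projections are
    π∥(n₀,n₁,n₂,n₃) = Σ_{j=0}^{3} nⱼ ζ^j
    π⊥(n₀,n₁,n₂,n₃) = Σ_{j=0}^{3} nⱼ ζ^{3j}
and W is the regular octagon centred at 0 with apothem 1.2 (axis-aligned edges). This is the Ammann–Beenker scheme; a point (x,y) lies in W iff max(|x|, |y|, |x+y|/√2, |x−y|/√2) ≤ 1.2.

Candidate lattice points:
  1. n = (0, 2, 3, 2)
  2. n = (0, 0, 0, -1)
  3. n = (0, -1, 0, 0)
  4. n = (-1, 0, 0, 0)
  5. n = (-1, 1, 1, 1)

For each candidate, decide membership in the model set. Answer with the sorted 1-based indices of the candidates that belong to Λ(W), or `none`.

1, 2, 3, 4, 5

Internal map: ζ^{3j} for j=0..3 gives (1,0), (−√2/2,√2/2), (0,−1), (√2/2,√2/2).
#1 (0, 2, 3, 2): internal (0.000000, -0.171573); octagon support 0.171573 vs apothem 1.2 → ∈ W
#2 (0, 0, 0, -1): internal (-0.707107, -0.707107); octagon support 1.000000 vs apothem 1.2 → ∈ W
#3 (0, -1, 0, 0): internal (0.707107, -0.707107); octagon support 1.000000 vs apothem 1.2 → ∈ W
#4 (-1, 0, 0, 0): internal (-1.000000, 0.000000); octagon support 1.000000 vs apothem 1.2 → ∈ W
#5 (-1, 1, 1, 1): internal (-1.000000, 0.414214); octagon support 1.000000 vs apothem 1.2 → ∈ W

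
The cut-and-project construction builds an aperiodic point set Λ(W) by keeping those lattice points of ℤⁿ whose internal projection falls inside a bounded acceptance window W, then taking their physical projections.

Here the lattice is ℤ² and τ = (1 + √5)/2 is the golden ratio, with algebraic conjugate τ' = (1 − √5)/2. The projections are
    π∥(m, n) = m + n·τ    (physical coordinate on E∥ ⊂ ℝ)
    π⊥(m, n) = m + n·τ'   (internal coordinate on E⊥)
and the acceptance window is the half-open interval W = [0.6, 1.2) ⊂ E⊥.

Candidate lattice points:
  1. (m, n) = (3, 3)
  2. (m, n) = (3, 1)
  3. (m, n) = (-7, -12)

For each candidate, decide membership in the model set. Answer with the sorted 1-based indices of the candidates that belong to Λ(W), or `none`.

1

τ' = (1−√5)/2 ≈ -0.6180.
#1 (3,3): internal coord 3 + (3)·τ' = +1.1459; +1.1459 ∈ [0.6, 1.2) → IN Λ
#2 (3,1): internal coord 3 + (1)·τ' = +2.3820; +2.3820 ∉ [0.6, 1.2) → out
#3 (-7,-12): internal coord -7 + (-12)·τ' = +0.4164; +0.4164 ∉ [0.6, 1.2) → out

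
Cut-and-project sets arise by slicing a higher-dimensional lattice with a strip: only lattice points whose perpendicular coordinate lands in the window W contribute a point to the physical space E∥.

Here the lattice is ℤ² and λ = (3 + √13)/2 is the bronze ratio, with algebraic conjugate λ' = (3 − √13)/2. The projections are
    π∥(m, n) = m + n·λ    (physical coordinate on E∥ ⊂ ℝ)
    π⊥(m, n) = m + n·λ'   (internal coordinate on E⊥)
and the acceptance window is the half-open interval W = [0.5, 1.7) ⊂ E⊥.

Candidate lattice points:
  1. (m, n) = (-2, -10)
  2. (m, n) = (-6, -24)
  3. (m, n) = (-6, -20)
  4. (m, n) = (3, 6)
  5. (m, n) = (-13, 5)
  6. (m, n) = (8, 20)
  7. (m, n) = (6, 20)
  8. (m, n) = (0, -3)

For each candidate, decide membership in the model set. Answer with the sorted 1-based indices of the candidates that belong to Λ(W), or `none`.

1, 2, 4, 8

Numerically λ ≈ 3.30278 and λ' = −1/λ ≈ -0.30278.
candidate 1: (m,n)=(-2,-10) → π∥ = -2-10·λ ≈ -35.02776, π⊥ = -2-10·λ' ≈ 1.02776 ∈ [0.5, 1.7) ⇒ IN Λ
candidate 2: (m,n)=(-6,-24) → π∥ = -6-24·λ ≈ -85.26662, π⊥ = -6-24·λ' ≈ 1.26662 ∈ [0.5, 1.7) ⇒ IN Λ
candidate 3: (m,n)=(-6,-20) → π∥ = -6-20·λ ≈ -72.05551, π⊥ = -6-20·λ' ≈ 0.05551 ∉ [0.5, 1.7) ⇒ out
candidate 4: (m,n)=(3,6) → π∥ = 3+6·λ ≈ 22.81665, π⊥ = 3+6·λ' ≈ 1.18335 ∈ [0.5, 1.7) ⇒ IN Λ
candidate 5: (m,n)=(-13,5) → π∥ = -13+5·λ ≈ 3.51388, π⊥ = -13+5·λ' ≈ -14.51388 ∉ [0.5, 1.7) ⇒ out
candidate 6: (m,n)=(8,20) → π∥ = 8+20·λ ≈ 74.05551, π⊥ = 8+20·λ' ≈ 1.94449 ∉ [0.5, 1.7) ⇒ out
candidate 7: (m,n)=(6,20) → π∥ = 6+20·λ ≈ 72.05551, π⊥ = 6+20·λ' ≈ -0.05551 ∉ [0.5, 1.7) ⇒ out
candidate 8: (m,n)=(0,-3) → π∥ = 0-3·λ ≈ -9.90833, π⊥ = 0-3·λ' ≈ 0.90833 ∈ [0.5, 1.7) ⇒ IN Λ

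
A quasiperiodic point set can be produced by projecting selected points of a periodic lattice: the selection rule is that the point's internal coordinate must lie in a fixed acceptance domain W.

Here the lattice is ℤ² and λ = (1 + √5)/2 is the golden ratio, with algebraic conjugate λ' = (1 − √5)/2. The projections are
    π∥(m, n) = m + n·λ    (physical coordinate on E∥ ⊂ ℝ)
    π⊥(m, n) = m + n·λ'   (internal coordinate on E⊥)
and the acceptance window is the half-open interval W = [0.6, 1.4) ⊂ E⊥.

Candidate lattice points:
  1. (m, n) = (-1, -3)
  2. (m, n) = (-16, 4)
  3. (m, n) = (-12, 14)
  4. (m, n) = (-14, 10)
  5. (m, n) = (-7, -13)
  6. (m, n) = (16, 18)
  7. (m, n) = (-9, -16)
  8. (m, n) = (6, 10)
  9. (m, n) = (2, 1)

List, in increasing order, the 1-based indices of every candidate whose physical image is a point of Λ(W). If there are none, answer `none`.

1, 5, 7, 9

λ' = (1−√5)/2 ≈ -0.618034.
#1 (-1,-3): internal coord -1 + (-3)·λ' = +0.854102; +0.854102 ∈ [0.6, 1.4) → IN Λ
#2 (-16,4): internal coord -16 + (4)·λ' = -18.472136; -18.472136 ∉ [0.6, 1.4) → out
#3 (-12,14): internal coord -12 + (14)·λ' = -20.652476; -20.652476 ∉ [0.6, 1.4) → out
#4 (-14,10): internal coord -14 + (10)·λ' = -20.180340; -20.180340 ∉ [0.6, 1.4) → out
#5 (-7,-13): internal coord -7 + (-13)·λ' = +1.034442; +1.034442 ∈ [0.6, 1.4) → IN Λ
#6 (16,18): internal coord 16 + (18)·λ' = +4.875388; +4.875388 ∉ [0.6, 1.4) → out
#7 (-9,-16): internal coord -9 + (-16)·λ' = +0.888544; +0.888544 ∈ [0.6, 1.4) → IN Λ
#8 (6,10): internal coord 6 + (10)·λ' = -0.180340; -0.180340 ∉ [0.6, 1.4) → out
#9 (2,1): internal coord 2 + (1)·λ' = +1.381966; +1.381966 ∈ [0.6, 1.4) → IN Λ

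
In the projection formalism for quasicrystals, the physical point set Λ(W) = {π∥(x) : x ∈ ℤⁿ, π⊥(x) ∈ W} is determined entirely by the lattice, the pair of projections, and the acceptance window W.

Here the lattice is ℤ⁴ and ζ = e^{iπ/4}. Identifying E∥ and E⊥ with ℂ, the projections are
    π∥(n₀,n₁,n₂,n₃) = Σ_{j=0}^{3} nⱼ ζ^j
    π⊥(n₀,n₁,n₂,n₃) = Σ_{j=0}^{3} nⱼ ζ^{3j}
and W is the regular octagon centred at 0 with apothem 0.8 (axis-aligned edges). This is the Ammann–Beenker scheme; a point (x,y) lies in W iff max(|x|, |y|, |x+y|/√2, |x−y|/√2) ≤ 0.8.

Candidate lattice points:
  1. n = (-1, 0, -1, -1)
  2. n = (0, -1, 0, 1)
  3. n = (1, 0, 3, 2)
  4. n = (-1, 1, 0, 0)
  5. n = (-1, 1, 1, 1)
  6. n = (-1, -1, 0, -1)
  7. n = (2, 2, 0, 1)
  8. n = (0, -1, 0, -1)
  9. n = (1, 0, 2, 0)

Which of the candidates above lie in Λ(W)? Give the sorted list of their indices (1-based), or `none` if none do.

Internal map: ζ^{3j} for j=0..3 gives (1,0), (−√2/2,√2/2), (0,−1), (√2/2,√2/2).
candidate 1: n = (-1, 0, -1, -1) → π⊥ ≈ (-1.7071, +0.2929); max(|x|,|y|,|x±y|/√2) = 1.7071 > 0.8 ⇒ ∉ W
candidate 2: n = (0, -1, 0, 1) → π⊥ ≈ (+1.4142, +0.0000); max(|x|,|y|,|x±y|/√2) = 1.4142 > 0.8 ⇒ ∉ W
candidate 3: n = (1, 0, 3, 2) → π⊥ ≈ (+2.4142, -1.5858); max(|x|,|y|,|x±y|/√2) = 2.8284 > 0.8 ⇒ ∉ W
candidate 4: n = (-1, 1, 0, 0) → π⊥ ≈ (-1.7071, +0.7071); max(|x|,|y|,|x±y|/√2) = 1.7071 > 0.8 ⇒ ∉ W
candidate 5: n = (-1, 1, 1, 1) → π⊥ ≈ (-1.0000, +0.4142); max(|x|,|y|,|x±y|/√2) = 1.0000 > 0.8 ⇒ ∉ W
candidate 6: n = (-1, -1, 0, -1) → π⊥ ≈ (-1.0000, -1.4142); max(|x|,|y|,|x±y|/√2) = 1.7071 > 0.8 ⇒ ∉ W
candidate 7: n = (2, 2, 0, 1) → π⊥ ≈ (+1.2929, +2.1213); max(|x|,|y|,|x±y|/√2) = 2.4142 > 0.8 ⇒ ∉ W
candidate 8: n = (0, -1, 0, -1) → π⊥ ≈ (+0.0000, -1.4142); max(|x|,|y|,|x±y|/√2) = 1.4142 > 0.8 ⇒ ∉ W
candidate 9: n = (1, 0, 2, 0) → π⊥ ≈ (+1.0000, -2.0000); max(|x|,|y|,|x±y|/√2) = 2.1213 > 0.8 ⇒ ∉ W

none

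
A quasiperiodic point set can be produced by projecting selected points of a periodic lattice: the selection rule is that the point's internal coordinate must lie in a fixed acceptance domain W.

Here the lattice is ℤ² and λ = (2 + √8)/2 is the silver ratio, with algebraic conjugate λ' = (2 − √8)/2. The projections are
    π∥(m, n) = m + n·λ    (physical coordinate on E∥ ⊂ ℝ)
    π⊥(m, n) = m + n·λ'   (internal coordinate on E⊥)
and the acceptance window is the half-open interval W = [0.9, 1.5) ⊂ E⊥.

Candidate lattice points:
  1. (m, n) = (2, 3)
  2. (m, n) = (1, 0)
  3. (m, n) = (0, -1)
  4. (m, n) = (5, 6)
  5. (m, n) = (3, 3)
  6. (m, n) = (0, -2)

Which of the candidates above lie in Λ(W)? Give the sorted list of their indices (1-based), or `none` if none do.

2

Compute λ' = (2−√8)/2 = -0.414214, so π⊥(m,n) = m -0.414214·n.
candidate 1: (m,n)=(2,3) → π∥ = 2+3·λ ≈ 9.242641, π⊥ = 2+3·λ' ≈ 0.757359 ∉ [0.9, 1.5) ⇒ out
candidate 2: (m,n)=(1,0) → π∥ = 1+0·λ ≈ 1.000000, π⊥ = 1+0·λ' ≈ 1.000000 ∈ [0.9, 1.5) ⇒ IN Λ
candidate 3: (m,n)=(0,-1) → π∥ = 0-1·λ ≈ -2.414214, π⊥ = 0-1·λ' ≈ 0.414214 ∉ [0.9, 1.5) ⇒ out
candidate 4: (m,n)=(5,6) → π∥ = 5+6·λ ≈ 19.485281, π⊥ = 5+6·λ' ≈ 2.514719 ∉ [0.9, 1.5) ⇒ out
candidate 5: (m,n)=(3,3) → π∥ = 3+3·λ ≈ 10.242641, π⊥ = 3+3·λ' ≈ 1.757359 ∉ [0.9, 1.5) ⇒ out
candidate 6: (m,n)=(0,-2) → π∥ = 0-2·λ ≈ -4.828427, π⊥ = 0-2·λ' ≈ 0.828427 ∉ [0.9, 1.5) ⇒ out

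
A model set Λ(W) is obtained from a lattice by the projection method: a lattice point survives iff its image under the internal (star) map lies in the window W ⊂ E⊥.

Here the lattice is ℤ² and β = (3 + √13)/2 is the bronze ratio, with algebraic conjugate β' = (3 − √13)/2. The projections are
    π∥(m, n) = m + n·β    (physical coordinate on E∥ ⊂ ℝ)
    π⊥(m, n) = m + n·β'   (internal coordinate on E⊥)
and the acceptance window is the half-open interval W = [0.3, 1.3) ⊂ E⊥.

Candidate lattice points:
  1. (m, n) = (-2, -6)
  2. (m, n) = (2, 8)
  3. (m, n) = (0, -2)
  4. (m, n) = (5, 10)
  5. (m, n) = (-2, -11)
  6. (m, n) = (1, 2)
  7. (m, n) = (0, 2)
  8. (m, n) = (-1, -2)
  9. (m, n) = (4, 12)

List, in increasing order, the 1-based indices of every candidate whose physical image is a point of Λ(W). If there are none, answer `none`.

3, 6, 9

β' = (3−√13)/2 ≈ -0.3028.
candidate 1: (m,n)=(-2,-6) → π∥ = -2-6·β ≈ -21.8167, π⊥ = -2-6·β' ≈ -0.1833 ∉ [0.3, 1.3) ⇒ out
candidate 2: (m,n)=(2,8) → π∥ = 2+8·β ≈ 28.4222, π⊥ = 2+8·β' ≈ -0.4222 ∉ [0.3, 1.3) ⇒ out
candidate 3: (m,n)=(0,-2) → π∥ = 0-2·β ≈ -6.6056, π⊥ = 0-2·β' ≈ 0.6056 ∈ [0.3, 1.3) ⇒ IN Λ
candidate 4: (m,n)=(5,10) → π∥ = 5+10·β ≈ 38.0278, π⊥ = 5+10·β' ≈ 1.9722 ∉ [0.3, 1.3) ⇒ out
candidate 5: (m,n)=(-2,-11) → π∥ = -2-11·β ≈ -38.3305, π⊥ = -2-11·β' ≈ 1.3305 ∉ [0.3, 1.3) ⇒ out
candidate 6: (m,n)=(1,2) → π∥ = 1+2·β ≈ 7.6056, π⊥ = 1+2·β' ≈ 0.3944 ∈ [0.3, 1.3) ⇒ IN Λ
candidate 7: (m,n)=(0,2) → π∥ = 0+2·β ≈ 6.6056, π⊥ = 0+2·β' ≈ -0.6056 ∉ [0.3, 1.3) ⇒ out
candidate 8: (m,n)=(-1,-2) → π∥ = -1-2·β ≈ -7.6056, π⊥ = -1-2·β' ≈ -0.3944 ∉ [0.3, 1.3) ⇒ out
candidate 9: (m,n)=(4,12) → π∥ = 4+12·β ≈ 43.6333, π⊥ = 4+12·β' ≈ 0.3667 ∈ [0.3, 1.3) ⇒ IN Λ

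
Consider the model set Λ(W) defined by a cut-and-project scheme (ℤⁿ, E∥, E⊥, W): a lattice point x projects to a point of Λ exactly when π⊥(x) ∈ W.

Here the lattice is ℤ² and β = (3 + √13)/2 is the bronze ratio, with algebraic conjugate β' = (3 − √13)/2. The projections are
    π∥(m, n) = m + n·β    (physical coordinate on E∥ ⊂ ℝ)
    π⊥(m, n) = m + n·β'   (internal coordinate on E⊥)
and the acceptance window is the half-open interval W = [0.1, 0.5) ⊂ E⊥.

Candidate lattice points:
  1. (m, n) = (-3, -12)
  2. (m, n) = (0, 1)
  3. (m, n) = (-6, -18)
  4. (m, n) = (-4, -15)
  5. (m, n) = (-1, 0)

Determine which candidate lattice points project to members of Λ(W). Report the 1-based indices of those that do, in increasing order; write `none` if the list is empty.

Compute β' = (3−√13)/2 = -0.30278, so π⊥(m,n) = m -0.30278·n.
#1 (-3,-12): internal coord -3 + (-12)·β' = +0.63331; +0.63331 ∉ [0.1, 0.5) → out
#2 (0,1): internal coord 0 + (1)·β' = -0.30278; -0.30278 ∉ [0.1, 0.5) → out
#3 (-6,-18): internal coord -6 + (-18)·β' = -0.55004; -0.55004 ∉ [0.1, 0.5) → out
#4 (-4,-15): internal coord -4 + (-15)·β' = +0.54163; +0.54163 ∉ [0.1, 0.5) → out
#5 (-1,0): internal coord -1 + (0)·β' = -1.00000; -1.00000 ∉ [0.1, 0.5) → out

none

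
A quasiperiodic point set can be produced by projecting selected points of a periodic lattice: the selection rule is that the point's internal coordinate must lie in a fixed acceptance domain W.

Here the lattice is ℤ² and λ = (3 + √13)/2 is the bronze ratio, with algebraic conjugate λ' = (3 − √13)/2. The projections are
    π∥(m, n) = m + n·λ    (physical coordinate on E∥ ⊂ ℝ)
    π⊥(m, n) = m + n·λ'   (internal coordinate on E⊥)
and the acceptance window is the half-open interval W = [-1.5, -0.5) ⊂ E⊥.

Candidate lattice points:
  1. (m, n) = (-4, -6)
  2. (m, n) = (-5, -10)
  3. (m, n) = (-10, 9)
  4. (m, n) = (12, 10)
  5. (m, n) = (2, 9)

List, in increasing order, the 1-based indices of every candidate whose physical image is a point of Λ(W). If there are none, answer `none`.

Compute λ' = (3−√13)/2 = -0.30278, so π⊥(m,n) = m -0.30278·n.
candidate 1: (m,n)=(-4,-6) → π∥ = -4-6·λ ≈ -23.81665, π⊥ = -4-6·λ' ≈ -2.18335 ∉ [-1.5, -0.5) ⇒ out
candidate 2: (m,n)=(-5,-10) → π∥ = -5-10·λ ≈ -38.02776, π⊥ = -5-10·λ' ≈ -1.97224 ∉ [-1.5, -0.5) ⇒ out
candidate 3: (m,n)=(-10,9) → π∥ = -10+9·λ ≈ 19.72498, π⊥ = -10+9·λ' ≈ -12.72498 ∉ [-1.5, -0.5) ⇒ out
candidate 4: (m,n)=(12,10) → π∥ = 12+10·λ ≈ 45.02776, π⊥ = 12+10·λ' ≈ 8.97224 ∉ [-1.5, -0.5) ⇒ out
candidate 5: (m,n)=(2,9) → π∥ = 2+9·λ ≈ 31.72498, π⊥ = 2+9·λ' ≈ -0.72498 ∈ [-1.5, -0.5) ⇒ IN Λ

5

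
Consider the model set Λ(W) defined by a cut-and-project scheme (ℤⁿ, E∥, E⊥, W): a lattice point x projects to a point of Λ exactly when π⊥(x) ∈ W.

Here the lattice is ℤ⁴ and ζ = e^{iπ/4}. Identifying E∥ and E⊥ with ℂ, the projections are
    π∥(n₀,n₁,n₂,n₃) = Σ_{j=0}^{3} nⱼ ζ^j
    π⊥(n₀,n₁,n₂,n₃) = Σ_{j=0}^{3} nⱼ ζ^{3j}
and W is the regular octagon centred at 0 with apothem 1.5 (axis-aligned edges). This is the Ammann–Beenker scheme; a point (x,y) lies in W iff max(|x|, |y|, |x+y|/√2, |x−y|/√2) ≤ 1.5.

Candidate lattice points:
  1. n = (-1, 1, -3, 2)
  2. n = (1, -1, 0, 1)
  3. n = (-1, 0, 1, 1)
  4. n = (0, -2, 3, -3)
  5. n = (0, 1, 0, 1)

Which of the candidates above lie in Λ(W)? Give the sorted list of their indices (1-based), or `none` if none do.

3, 5

With ζ = e^{iπ/4} the internal vectors are ζ^0,ζ^3,ζ^6,ζ^9.
#1 (-1, 1, -3, 2): internal (-0.29289, 5.12132); octagon support 5.12132 vs apothem 1.5 → ∉ W
#2 (1, -1, 0, 1): internal (2.41421, 0.00000); octagon support 2.41421 vs apothem 1.5 → ∉ W
#3 (-1, 0, 1, 1): internal (-0.29289, -0.29289); octagon support 0.41421 vs apothem 1.5 → ∈ W
#4 (0, -2, 3, -3): internal (-0.70711, -6.53553); octagon support 6.53553 vs apothem 1.5 → ∉ W
#5 (0, 1, 0, 1): internal (0.00000, 1.41421); octagon support 1.41421 vs apothem 1.5 → ∈ W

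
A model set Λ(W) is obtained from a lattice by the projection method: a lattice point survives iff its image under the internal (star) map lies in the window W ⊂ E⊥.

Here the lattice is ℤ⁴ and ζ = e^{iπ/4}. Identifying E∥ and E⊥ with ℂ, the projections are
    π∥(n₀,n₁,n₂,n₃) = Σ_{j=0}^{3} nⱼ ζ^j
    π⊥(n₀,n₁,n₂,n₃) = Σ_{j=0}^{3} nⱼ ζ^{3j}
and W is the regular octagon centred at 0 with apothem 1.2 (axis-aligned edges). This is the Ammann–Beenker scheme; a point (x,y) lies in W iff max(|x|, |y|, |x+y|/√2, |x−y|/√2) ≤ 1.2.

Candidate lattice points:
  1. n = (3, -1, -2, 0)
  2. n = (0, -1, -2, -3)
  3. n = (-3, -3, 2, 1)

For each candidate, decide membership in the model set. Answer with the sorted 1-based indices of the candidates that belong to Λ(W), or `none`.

Internal map: ζ^{3j} for j=0..3 gives (1,0), (−√2/2,√2/2), (0,−1), (√2/2,√2/2).
candidate 1: n = (3, -1, -2, 0) → π⊥ ≈ (+3.70711, +1.29289); max(|x|,|y|,|x±y|/√2) = 3.70711 > 1.2 ⇒ ∉ W
candidate 2: n = (0, -1, -2, -3) → π⊥ ≈ (-1.41421, -0.82843); max(|x|,|y|,|x±y|/√2) = 1.58579 > 1.2 ⇒ ∉ W
candidate 3: n = (-3, -3, 2, 1) → π⊥ ≈ (-0.17157, -3.41421); max(|x|,|y|,|x±y|/√2) = 3.41421 > 1.2 ⇒ ∉ W

none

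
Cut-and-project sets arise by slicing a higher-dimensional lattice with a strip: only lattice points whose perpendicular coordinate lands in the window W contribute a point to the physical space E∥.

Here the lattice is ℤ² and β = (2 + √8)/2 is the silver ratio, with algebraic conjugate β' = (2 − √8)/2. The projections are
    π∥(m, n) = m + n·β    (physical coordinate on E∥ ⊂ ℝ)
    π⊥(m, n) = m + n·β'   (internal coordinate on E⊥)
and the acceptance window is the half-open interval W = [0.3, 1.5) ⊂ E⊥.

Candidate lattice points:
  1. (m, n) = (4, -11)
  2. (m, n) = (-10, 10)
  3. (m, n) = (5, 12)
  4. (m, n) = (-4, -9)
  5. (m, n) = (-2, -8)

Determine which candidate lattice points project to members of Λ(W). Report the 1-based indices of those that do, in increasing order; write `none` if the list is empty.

β' = (2−√8)/2 ≈ -0.414214.
candidate 1: (m,n)=(4,-11) → π∥ = 4-11·β ≈ -22.556349, π⊥ = 4-11·β' ≈ 8.556349 ∉ [0.3, 1.5) ⇒ out
candidate 2: (m,n)=(-10,10) → π∥ = -10+10·β ≈ 14.142136, π⊥ = -10+10·β' ≈ -14.142136 ∉ [0.3, 1.5) ⇒ out
candidate 3: (m,n)=(5,12) → π∥ = 5+12·β ≈ 33.970563, π⊥ = 5+12·β' ≈ 0.029437 ∉ [0.3, 1.5) ⇒ out
candidate 4: (m,n)=(-4,-9) → π∥ = -4-9·β ≈ -25.727922, π⊥ = -4-9·β' ≈ -0.272078 ∉ [0.3, 1.5) ⇒ out
candidate 5: (m,n)=(-2,-8) → π∥ = -2-8·β ≈ -21.313708, π⊥ = -2-8·β' ≈ 1.313708 ∈ [0.3, 1.5) ⇒ IN Λ

5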